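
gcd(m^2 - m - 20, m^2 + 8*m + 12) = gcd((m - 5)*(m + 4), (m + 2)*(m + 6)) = 1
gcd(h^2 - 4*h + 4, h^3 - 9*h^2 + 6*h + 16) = h - 2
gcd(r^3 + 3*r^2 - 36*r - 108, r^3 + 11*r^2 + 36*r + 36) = r^2 + 9*r + 18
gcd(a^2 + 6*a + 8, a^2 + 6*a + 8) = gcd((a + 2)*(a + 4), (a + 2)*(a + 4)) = a^2 + 6*a + 8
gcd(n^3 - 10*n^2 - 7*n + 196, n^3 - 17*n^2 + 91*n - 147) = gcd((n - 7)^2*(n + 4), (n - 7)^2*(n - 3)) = n^2 - 14*n + 49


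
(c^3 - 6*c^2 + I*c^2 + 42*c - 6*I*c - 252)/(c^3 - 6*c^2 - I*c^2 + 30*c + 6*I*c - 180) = (c + 7*I)/(c + 5*I)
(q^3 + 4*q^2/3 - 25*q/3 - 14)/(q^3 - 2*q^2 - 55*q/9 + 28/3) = 3*(q + 2)/(3*q - 4)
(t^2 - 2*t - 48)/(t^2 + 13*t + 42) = (t - 8)/(t + 7)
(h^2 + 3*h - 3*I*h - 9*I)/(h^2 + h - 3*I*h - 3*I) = (h + 3)/(h + 1)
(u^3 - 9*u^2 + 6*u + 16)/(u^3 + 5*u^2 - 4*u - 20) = (u^2 - 7*u - 8)/(u^2 + 7*u + 10)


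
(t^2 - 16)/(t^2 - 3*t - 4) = (t + 4)/(t + 1)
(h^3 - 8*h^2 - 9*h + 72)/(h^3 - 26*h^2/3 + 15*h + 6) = 3*(h^2 - 5*h - 24)/(3*h^2 - 17*h - 6)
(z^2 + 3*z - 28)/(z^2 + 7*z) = (z - 4)/z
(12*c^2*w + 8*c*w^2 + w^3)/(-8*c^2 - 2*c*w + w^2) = w*(6*c + w)/(-4*c + w)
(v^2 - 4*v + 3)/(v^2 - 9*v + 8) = (v - 3)/(v - 8)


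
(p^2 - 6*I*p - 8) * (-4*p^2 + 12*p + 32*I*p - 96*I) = -4*p^4 + 12*p^3 + 56*I*p^3 + 224*p^2 - 168*I*p^2 - 672*p - 256*I*p + 768*I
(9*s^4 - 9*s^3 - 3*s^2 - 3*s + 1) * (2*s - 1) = 18*s^5 - 27*s^4 + 3*s^3 - 3*s^2 + 5*s - 1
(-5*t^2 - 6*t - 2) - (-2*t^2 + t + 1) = -3*t^2 - 7*t - 3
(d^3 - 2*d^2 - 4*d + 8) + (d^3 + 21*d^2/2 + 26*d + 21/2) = 2*d^3 + 17*d^2/2 + 22*d + 37/2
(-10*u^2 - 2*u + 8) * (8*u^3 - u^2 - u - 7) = -80*u^5 - 6*u^4 + 76*u^3 + 64*u^2 + 6*u - 56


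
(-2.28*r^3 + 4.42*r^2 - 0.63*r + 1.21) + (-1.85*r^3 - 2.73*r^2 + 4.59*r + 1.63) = -4.13*r^3 + 1.69*r^2 + 3.96*r + 2.84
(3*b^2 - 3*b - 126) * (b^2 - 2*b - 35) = 3*b^4 - 9*b^3 - 225*b^2 + 357*b + 4410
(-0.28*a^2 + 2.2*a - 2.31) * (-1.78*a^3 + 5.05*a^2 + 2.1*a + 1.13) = 0.4984*a^5 - 5.33*a^4 + 14.6338*a^3 - 7.3619*a^2 - 2.365*a - 2.6103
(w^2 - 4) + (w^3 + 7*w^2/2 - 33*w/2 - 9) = w^3 + 9*w^2/2 - 33*w/2 - 13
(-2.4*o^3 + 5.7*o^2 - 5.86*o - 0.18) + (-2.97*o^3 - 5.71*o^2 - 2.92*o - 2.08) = -5.37*o^3 - 0.00999999999999979*o^2 - 8.78*o - 2.26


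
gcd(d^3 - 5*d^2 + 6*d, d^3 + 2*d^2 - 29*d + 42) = d^2 - 5*d + 6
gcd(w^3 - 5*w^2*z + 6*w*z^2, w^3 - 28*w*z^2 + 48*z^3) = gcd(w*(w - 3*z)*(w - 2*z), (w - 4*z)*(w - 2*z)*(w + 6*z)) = -w + 2*z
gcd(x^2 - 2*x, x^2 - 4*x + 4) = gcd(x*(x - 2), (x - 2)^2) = x - 2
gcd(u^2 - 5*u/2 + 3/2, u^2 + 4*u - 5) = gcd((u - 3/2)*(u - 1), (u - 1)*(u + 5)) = u - 1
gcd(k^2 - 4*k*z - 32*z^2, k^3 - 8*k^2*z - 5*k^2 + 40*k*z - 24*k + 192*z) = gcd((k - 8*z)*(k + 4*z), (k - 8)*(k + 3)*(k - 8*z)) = -k + 8*z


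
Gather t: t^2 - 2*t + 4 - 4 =t^2 - 2*t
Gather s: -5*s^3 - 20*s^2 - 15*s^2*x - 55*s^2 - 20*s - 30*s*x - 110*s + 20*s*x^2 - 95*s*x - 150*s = -5*s^3 + s^2*(-15*x - 75) + s*(20*x^2 - 125*x - 280)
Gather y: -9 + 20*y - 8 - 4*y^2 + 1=-4*y^2 + 20*y - 16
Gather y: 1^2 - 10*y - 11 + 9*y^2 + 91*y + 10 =9*y^2 + 81*y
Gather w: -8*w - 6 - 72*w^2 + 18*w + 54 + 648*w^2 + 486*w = 576*w^2 + 496*w + 48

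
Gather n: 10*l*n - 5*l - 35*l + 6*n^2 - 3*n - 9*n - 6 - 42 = -40*l + 6*n^2 + n*(10*l - 12) - 48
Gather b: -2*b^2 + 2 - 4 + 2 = -2*b^2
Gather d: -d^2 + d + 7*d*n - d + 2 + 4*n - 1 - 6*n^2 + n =-d^2 + 7*d*n - 6*n^2 + 5*n + 1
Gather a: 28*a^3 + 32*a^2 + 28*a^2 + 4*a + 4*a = 28*a^3 + 60*a^2 + 8*a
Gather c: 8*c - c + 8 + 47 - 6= 7*c + 49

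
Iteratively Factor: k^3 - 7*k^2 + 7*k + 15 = (k - 5)*(k^2 - 2*k - 3) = (k - 5)*(k + 1)*(k - 3)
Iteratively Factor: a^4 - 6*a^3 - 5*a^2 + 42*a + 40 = (a + 1)*(a^3 - 7*a^2 + 2*a + 40) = (a + 1)*(a + 2)*(a^2 - 9*a + 20) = (a - 4)*(a + 1)*(a + 2)*(a - 5)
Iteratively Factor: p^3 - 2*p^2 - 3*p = (p + 1)*(p^2 - 3*p) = (p - 3)*(p + 1)*(p)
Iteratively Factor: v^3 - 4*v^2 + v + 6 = (v + 1)*(v^2 - 5*v + 6) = (v - 3)*(v + 1)*(v - 2)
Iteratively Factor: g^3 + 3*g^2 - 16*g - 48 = (g - 4)*(g^2 + 7*g + 12) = (g - 4)*(g + 3)*(g + 4)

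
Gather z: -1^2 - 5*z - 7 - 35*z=-40*z - 8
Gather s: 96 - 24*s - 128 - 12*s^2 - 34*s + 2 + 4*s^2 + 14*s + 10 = -8*s^2 - 44*s - 20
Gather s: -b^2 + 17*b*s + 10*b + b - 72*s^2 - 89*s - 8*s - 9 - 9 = -b^2 + 11*b - 72*s^2 + s*(17*b - 97) - 18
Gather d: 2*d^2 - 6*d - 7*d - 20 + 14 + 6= 2*d^2 - 13*d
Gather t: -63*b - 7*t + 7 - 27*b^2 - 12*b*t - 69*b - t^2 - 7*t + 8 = -27*b^2 - 132*b - t^2 + t*(-12*b - 14) + 15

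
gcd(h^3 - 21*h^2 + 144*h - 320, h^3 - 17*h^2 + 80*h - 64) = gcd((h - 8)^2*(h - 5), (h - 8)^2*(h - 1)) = h^2 - 16*h + 64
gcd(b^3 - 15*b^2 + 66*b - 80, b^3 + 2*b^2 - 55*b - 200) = b - 8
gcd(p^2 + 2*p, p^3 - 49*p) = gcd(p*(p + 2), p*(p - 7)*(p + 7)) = p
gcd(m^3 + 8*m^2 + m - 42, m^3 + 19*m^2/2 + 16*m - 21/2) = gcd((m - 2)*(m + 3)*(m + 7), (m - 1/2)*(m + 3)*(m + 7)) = m^2 + 10*m + 21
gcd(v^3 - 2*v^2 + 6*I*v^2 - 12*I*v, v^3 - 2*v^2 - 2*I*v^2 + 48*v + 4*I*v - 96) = v^2 + v*(-2 + 6*I) - 12*I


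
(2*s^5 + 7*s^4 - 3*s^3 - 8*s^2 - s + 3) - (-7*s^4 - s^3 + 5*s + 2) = 2*s^5 + 14*s^4 - 2*s^3 - 8*s^2 - 6*s + 1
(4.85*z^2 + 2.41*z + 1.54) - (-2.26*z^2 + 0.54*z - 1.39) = 7.11*z^2 + 1.87*z + 2.93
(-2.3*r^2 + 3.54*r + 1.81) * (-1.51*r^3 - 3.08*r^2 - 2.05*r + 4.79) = 3.473*r^5 + 1.7386*r^4 - 8.9213*r^3 - 23.8488*r^2 + 13.2461*r + 8.6699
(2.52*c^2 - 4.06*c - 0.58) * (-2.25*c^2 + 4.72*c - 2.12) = -5.67*c^4 + 21.0294*c^3 - 23.2006*c^2 + 5.8696*c + 1.2296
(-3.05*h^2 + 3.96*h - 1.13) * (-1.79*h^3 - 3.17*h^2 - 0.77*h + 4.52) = 5.4595*h^5 + 2.5801*h^4 - 8.182*h^3 - 13.2531*h^2 + 18.7693*h - 5.1076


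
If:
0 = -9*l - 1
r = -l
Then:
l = -1/9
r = 1/9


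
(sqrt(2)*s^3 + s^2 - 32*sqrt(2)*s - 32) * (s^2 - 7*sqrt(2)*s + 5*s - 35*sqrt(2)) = sqrt(2)*s^5 - 13*s^4 + 5*sqrt(2)*s^4 - 65*s^3 - 39*sqrt(2)*s^3 - 195*sqrt(2)*s^2 + 416*s^2 + 224*sqrt(2)*s + 2080*s + 1120*sqrt(2)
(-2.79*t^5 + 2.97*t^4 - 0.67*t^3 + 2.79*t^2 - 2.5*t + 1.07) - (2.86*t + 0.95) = -2.79*t^5 + 2.97*t^4 - 0.67*t^3 + 2.79*t^2 - 5.36*t + 0.12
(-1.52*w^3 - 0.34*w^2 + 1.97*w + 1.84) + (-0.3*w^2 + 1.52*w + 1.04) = -1.52*w^3 - 0.64*w^2 + 3.49*w + 2.88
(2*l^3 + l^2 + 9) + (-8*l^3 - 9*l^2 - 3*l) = -6*l^3 - 8*l^2 - 3*l + 9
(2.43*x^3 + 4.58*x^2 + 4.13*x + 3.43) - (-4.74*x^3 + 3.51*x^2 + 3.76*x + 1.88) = 7.17*x^3 + 1.07*x^2 + 0.37*x + 1.55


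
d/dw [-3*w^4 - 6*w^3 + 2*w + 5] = -12*w^3 - 18*w^2 + 2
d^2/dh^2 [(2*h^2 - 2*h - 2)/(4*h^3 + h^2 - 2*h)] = 4*(16*h^6 - 48*h^5 - 84*h^4 - 39*h^3 + 21*h^2 + 6*h - 4)/(h^3*(64*h^6 + 48*h^5 - 84*h^4 - 47*h^3 + 42*h^2 + 12*h - 8))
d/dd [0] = 0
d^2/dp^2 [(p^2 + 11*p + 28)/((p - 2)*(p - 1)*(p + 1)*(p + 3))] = 2*(3*p^8 + 69*p^7 + 376*p^6 + 228*p^5 - 1863*p^4 - 1783*p^3 + 2754*p^2 + 1470*p + 1306)/(p^12 + 3*p^11 - 18*p^10 - 44*p^9 + 138*p^8 + 222*p^7 - 532*p^6 - 432*p^5 + 933*p^4 + 359*p^3 - 738*p^2 - 108*p + 216)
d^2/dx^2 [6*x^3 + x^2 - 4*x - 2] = 36*x + 2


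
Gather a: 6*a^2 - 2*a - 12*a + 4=6*a^2 - 14*a + 4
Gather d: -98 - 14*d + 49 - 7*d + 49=-21*d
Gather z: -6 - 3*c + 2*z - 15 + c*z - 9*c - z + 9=-12*c + z*(c + 1) - 12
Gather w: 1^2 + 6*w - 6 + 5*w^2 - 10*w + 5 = 5*w^2 - 4*w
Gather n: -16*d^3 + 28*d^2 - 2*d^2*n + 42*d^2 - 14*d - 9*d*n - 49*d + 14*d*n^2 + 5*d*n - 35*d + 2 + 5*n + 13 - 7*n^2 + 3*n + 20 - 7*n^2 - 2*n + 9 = -16*d^3 + 70*d^2 - 98*d + n^2*(14*d - 14) + n*(-2*d^2 - 4*d + 6) + 44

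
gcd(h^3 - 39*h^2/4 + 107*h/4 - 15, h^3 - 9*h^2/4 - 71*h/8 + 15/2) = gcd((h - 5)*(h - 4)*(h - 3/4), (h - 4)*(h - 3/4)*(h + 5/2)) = h^2 - 19*h/4 + 3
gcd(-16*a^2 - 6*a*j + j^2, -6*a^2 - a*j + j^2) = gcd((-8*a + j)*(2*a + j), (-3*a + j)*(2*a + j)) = 2*a + j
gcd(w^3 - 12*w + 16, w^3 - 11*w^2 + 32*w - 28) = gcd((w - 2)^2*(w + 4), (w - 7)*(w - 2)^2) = w^2 - 4*w + 4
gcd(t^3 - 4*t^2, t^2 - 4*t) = t^2 - 4*t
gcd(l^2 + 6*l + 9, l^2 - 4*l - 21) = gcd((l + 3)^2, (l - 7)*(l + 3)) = l + 3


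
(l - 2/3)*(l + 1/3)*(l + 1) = l^3 + 2*l^2/3 - 5*l/9 - 2/9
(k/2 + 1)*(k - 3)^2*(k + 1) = k^4/2 - 3*k^3/2 - 7*k^2/2 + 15*k/2 + 9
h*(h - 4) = h^2 - 4*h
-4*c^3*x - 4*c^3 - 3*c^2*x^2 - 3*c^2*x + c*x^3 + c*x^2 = (-4*c + x)*(c + x)*(c*x + c)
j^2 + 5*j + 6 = (j + 2)*(j + 3)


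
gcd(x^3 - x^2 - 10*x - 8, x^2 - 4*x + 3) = 1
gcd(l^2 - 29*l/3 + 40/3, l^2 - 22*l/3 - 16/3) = l - 8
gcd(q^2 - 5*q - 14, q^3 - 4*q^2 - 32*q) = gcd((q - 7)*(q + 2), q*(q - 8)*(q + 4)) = 1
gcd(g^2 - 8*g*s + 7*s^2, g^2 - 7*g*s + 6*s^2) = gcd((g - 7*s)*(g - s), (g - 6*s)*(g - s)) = -g + s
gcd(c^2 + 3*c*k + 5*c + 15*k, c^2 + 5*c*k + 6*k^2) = c + 3*k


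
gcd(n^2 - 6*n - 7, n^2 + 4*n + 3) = n + 1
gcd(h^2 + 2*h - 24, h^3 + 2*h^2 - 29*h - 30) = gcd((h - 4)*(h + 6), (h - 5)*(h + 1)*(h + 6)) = h + 6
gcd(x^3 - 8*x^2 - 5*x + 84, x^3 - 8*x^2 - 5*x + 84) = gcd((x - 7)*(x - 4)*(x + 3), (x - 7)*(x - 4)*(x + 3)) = x^3 - 8*x^2 - 5*x + 84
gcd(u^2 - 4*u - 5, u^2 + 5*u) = 1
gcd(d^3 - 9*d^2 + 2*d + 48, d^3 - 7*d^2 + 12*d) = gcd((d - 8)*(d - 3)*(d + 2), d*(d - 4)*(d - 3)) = d - 3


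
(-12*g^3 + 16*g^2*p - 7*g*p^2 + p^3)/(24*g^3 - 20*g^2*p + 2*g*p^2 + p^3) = (-3*g + p)/(6*g + p)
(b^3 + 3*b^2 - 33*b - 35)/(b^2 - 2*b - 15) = (b^2 + 8*b + 7)/(b + 3)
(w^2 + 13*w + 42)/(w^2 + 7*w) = (w + 6)/w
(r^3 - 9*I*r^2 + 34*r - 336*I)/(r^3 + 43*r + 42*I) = (r - 8*I)/(r + I)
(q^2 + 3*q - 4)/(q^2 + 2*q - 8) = (q - 1)/(q - 2)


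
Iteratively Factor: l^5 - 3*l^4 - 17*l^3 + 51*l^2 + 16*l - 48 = (l + 1)*(l^4 - 4*l^3 - 13*l^2 + 64*l - 48) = (l - 1)*(l + 1)*(l^3 - 3*l^2 - 16*l + 48) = (l - 4)*(l - 1)*(l + 1)*(l^2 + l - 12) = (l - 4)*(l - 1)*(l + 1)*(l + 4)*(l - 3)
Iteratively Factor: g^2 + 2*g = (g)*(g + 2)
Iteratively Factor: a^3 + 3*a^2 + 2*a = (a + 2)*(a^2 + a) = (a + 1)*(a + 2)*(a)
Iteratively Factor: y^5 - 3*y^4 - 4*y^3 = (y + 1)*(y^4 - 4*y^3) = (y - 4)*(y + 1)*(y^3) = y*(y - 4)*(y + 1)*(y^2) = y^2*(y - 4)*(y + 1)*(y)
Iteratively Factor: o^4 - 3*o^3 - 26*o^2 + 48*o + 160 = (o - 4)*(o^3 + o^2 - 22*o - 40) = (o - 4)*(o + 4)*(o^2 - 3*o - 10) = (o - 4)*(o + 2)*(o + 4)*(o - 5)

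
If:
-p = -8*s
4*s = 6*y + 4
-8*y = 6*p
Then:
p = 4/5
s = 1/10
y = -3/5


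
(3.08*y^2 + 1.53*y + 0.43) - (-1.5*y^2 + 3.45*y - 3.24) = 4.58*y^2 - 1.92*y + 3.67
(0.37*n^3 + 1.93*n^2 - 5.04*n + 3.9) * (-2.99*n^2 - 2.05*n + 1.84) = -1.1063*n^5 - 6.5292*n^4 + 11.7939*n^3 + 2.2222*n^2 - 17.2686*n + 7.176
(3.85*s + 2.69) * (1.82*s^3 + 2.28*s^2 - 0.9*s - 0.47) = 7.007*s^4 + 13.6738*s^3 + 2.6682*s^2 - 4.2305*s - 1.2643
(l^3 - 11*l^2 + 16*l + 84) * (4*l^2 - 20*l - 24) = 4*l^5 - 64*l^4 + 260*l^3 + 280*l^2 - 2064*l - 2016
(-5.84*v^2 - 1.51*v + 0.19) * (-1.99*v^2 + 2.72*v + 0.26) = 11.6216*v^4 - 12.8799*v^3 - 6.0037*v^2 + 0.1242*v + 0.0494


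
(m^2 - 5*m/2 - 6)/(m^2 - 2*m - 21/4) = 2*(m - 4)/(2*m - 7)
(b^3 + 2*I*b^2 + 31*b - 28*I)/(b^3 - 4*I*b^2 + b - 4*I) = (b + 7*I)/(b + I)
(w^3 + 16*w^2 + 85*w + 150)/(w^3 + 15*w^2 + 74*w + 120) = (w + 5)/(w + 4)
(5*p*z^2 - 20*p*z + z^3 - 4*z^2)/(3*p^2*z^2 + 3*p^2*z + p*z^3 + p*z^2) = (5*p*z - 20*p + z^2 - 4*z)/(p*(3*p*z + 3*p + z^2 + z))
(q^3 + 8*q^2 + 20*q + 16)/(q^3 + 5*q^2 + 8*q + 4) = (q + 4)/(q + 1)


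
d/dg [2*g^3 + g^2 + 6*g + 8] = 6*g^2 + 2*g + 6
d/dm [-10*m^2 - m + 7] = -20*m - 1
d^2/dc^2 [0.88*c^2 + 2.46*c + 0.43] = 1.76000000000000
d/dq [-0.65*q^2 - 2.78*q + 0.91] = -1.3*q - 2.78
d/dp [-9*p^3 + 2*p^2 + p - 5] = -27*p^2 + 4*p + 1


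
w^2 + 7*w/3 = w*(w + 7/3)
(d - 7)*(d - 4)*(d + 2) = d^3 - 9*d^2 + 6*d + 56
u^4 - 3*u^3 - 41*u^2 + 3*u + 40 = (u - 8)*(u - 1)*(u + 1)*(u + 5)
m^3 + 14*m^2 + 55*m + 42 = (m + 1)*(m + 6)*(m + 7)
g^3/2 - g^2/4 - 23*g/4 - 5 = (g/2 + 1/2)*(g - 4)*(g + 5/2)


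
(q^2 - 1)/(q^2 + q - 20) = (q^2 - 1)/(q^2 + q - 20)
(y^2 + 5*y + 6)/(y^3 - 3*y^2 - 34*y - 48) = 1/(y - 8)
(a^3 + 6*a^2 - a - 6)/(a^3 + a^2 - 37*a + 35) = (a^2 + 7*a + 6)/(a^2 + 2*a - 35)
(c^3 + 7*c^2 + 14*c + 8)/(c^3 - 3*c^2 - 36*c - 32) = (c + 2)/(c - 8)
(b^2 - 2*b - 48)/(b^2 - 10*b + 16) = (b + 6)/(b - 2)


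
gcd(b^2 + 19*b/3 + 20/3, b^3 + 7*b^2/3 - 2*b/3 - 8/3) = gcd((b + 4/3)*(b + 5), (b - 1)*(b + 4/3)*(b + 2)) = b + 4/3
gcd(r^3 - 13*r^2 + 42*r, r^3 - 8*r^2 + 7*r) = r^2 - 7*r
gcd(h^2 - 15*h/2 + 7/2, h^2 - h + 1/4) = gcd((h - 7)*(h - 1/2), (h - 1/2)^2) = h - 1/2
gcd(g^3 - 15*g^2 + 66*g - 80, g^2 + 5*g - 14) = g - 2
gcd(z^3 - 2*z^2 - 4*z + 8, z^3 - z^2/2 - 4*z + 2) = z^2 - 4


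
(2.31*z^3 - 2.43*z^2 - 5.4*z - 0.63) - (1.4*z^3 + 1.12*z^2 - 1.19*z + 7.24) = 0.91*z^3 - 3.55*z^2 - 4.21*z - 7.87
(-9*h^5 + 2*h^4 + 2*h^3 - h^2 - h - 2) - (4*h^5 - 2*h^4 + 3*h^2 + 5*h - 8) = -13*h^5 + 4*h^4 + 2*h^3 - 4*h^2 - 6*h + 6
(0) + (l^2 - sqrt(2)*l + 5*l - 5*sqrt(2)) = l^2 - sqrt(2)*l + 5*l - 5*sqrt(2)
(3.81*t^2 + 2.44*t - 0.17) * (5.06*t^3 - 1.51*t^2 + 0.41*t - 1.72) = 19.2786*t^5 + 6.5933*t^4 - 2.9825*t^3 - 5.2961*t^2 - 4.2665*t + 0.2924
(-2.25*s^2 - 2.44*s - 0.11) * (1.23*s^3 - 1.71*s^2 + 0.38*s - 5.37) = -2.7675*s^5 + 0.8463*s^4 + 3.1821*s^3 + 11.3434*s^2 + 13.061*s + 0.5907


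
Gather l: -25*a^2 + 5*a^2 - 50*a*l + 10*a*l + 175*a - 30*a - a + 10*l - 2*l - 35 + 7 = -20*a^2 + 144*a + l*(8 - 40*a) - 28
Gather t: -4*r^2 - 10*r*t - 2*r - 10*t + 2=-4*r^2 - 2*r + t*(-10*r - 10) + 2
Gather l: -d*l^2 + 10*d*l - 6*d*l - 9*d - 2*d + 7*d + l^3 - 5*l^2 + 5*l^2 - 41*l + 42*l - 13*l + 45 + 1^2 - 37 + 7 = -d*l^2 - 4*d + l^3 + l*(4*d - 12) + 16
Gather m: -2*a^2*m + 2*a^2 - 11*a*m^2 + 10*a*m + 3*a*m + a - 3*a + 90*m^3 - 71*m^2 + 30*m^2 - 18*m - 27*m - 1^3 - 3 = 2*a^2 - 2*a + 90*m^3 + m^2*(-11*a - 41) + m*(-2*a^2 + 13*a - 45) - 4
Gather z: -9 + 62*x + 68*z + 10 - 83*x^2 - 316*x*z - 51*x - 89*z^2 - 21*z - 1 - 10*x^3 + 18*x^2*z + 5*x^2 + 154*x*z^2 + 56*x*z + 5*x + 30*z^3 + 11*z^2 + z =-10*x^3 - 78*x^2 + 16*x + 30*z^3 + z^2*(154*x - 78) + z*(18*x^2 - 260*x + 48)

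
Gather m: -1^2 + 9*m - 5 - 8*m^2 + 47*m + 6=-8*m^2 + 56*m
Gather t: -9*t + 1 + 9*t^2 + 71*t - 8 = 9*t^2 + 62*t - 7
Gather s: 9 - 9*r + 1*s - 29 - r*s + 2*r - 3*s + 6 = -7*r + s*(-r - 2) - 14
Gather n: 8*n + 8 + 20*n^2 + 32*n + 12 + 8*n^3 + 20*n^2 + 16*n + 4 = 8*n^3 + 40*n^2 + 56*n + 24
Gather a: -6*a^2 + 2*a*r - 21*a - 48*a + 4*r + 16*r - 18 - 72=-6*a^2 + a*(2*r - 69) + 20*r - 90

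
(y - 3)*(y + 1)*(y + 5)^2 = y^4 + 8*y^3 + 2*y^2 - 80*y - 75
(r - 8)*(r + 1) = r^2 - 7*r - 8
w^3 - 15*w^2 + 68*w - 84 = (w - 7)*(w - 6)*(w - 2)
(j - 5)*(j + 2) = j^2 - 3*j - 10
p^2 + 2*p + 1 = (p + 1)^2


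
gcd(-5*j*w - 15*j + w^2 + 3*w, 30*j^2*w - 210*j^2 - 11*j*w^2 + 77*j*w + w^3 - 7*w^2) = -5*j + w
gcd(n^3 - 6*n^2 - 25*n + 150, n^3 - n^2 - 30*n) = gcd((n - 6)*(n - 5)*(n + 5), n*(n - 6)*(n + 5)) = n^2 - n - 30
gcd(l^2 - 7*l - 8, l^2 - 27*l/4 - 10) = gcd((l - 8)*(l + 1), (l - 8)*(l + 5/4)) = l - 8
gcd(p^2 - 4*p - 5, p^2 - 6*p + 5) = p - 5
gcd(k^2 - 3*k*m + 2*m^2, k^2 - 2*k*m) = k - 2*m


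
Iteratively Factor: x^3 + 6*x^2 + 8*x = (x)*(x^2 + 6*x + 8) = x*(x + 4)*(x + 2)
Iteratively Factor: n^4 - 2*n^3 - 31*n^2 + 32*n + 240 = (n + 3)*(n^3 - 5*n^2 - 16*n + 80) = (n + 3)*(n + 4)*(n^2 - 9*n + 20) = (n - 4)*(n + 3)*(n + 4)*(n - 5)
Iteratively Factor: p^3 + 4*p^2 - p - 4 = (p + 4)*(p^2 - 1) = (p + 1)*(p + 4)*(p - 1)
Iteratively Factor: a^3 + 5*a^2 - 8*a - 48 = (a - 3)*(a^2 + 8*a + 16) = (a - 3)*(a + 4)*(a + 4)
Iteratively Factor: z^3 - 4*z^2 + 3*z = (z)*(z^2 - 4*z + 3) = z*(z - 3)*(z - 1)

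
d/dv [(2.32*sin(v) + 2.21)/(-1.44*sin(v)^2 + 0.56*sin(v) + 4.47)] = (3.3408*sin(v)^2 + 6.3648*sin(v) + 9.1328)*cos(v)/(2.0736*sin(v)^4 - 1.6128*sin(v)^3 - 12.56*sin(v)^2 + 5.0064*sin(v) + 19.9809)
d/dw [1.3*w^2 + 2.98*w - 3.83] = 2.6*w + 2.98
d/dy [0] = 0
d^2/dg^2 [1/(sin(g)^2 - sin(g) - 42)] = (4*sin(g)^4 - 3*sin(g)^3 + 163*sin(g)^2 - 36*sin(g) - 86)/(sin(g) + cos(g)^2 + 41)^3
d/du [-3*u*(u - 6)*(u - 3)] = -9*u^2 + 54*u - 54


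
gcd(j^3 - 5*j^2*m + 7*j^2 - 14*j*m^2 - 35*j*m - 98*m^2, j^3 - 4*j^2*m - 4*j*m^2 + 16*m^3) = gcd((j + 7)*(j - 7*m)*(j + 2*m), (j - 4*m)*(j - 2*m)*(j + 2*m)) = j + 2*m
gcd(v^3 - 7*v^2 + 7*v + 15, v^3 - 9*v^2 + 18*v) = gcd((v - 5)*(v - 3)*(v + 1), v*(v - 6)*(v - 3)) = v - 3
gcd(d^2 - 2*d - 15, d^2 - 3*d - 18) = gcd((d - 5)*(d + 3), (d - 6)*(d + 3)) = d + 3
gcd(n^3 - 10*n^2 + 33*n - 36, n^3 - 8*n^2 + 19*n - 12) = n^2 - 7*n + 12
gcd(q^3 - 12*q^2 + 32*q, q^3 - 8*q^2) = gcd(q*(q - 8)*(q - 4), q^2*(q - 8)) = q^2 - 8*q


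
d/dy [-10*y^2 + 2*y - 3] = 2 - 20*y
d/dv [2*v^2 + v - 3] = 4*v + 1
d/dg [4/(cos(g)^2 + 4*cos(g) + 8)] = 8*(cos(g) + 2)*sin(g)/(cos(g)^2 + 4*cos(g) + 8)^2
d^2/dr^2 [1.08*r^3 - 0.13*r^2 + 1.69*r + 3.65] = 6.48*r - 0.26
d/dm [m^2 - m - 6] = 2*m - 1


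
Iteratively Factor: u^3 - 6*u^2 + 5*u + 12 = (u - 4)*(u^2 - 2*u - 3) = (u - 4)*(u - 3)*(u + 1)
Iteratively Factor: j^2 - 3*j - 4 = (j - 4)*(j + 1)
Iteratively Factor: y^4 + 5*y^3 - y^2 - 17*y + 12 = (y - 1)*(y^3 + 6*y^2 + 5*y - 12) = (y - 1)*(y + 4)*(y^2 + 2*y - 3) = (y - 1)^2*(y + 4)*(y + 3)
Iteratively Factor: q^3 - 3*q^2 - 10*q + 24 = (q - 4)*(q^2 + q - 6) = (q - 4)*(q + 3)*(q - 2)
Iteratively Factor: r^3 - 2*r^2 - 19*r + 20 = (r - 1)*(r^2 - r - 20) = (r - 1)*(r + 4)*(r - 5)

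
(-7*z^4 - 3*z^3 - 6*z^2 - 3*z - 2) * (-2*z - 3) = 14*z^5 + 27*z^4 + 21*z^3 + 24*z^2 + 13*z + 6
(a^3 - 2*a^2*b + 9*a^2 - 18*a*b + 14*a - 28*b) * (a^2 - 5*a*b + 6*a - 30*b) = a^5 - 7*a^4*b + 15*a^4 + 10*a^3*b^2 - 105*a^3*b + 68*a^3 + 150*a^2*b^2 - 476*a^2*b + 84*a^2 + 680*a*b^2 - 588*a*b + 840*b^2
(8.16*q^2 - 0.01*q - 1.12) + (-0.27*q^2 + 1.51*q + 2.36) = 7.89*q^2 + 1.5*q + 1.24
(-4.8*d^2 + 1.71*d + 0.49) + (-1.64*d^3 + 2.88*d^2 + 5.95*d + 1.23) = -1.64*d^3 - 1.92*d^2 + 7.66*d + 1.72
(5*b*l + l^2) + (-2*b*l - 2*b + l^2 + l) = 3*b*l - 2*b + 2*l^2 + l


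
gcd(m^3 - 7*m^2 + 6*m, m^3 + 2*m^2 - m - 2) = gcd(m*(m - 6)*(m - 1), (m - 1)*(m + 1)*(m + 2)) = m - 1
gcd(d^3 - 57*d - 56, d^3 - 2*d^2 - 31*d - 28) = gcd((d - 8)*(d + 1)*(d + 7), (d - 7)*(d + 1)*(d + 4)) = d + 1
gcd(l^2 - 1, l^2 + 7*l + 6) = l + 1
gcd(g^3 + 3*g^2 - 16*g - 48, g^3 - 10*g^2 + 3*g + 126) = g + 3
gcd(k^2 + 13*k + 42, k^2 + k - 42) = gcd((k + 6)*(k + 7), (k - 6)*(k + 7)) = k + 7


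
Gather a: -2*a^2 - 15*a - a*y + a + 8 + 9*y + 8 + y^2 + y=-2*a^2 + a*(-y - 14) + y^2 + 10*y + 16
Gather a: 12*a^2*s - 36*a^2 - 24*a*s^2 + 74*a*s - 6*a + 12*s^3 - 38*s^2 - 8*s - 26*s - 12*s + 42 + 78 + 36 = a^2*(12*s - 36) + a*(-24*s^2 + 74*s - 6) + 12*s^3 - 38*s^2 - 46*s + 156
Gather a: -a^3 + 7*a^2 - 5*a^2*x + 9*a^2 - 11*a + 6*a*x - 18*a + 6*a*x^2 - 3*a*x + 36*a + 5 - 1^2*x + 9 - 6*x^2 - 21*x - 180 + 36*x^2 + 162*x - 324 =-a^3 + a^2*(16 - 5*x) + a*(6*x^2 + 3*x + 7) + 30*x^2 + 140*x - 490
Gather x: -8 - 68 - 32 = -108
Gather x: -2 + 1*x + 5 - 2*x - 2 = 1 - x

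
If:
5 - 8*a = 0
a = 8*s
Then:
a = 5/8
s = 5/64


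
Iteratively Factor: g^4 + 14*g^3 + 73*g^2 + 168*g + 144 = (g + 4)*(g^3 + 10*g^2 + 33*g + 36) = (g + 3)*(g + 4)*(g^2 + 7*g + 12) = (g + 3)*(g + 4)^2*(g + 3)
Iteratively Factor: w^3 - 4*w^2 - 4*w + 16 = (w - 4)*(w^2 - 4) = (w - 4)*(w - 2)*(w + 2)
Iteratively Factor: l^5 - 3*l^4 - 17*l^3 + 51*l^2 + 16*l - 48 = (l + 1)*(l^4 - 4*l^3 - 13*l^2 + 64*l - 48) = (l - 1)*(l + 1)*(l^3 - 3*l^2 - 16*l + 48) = (l - 1)*(l + 1)*(l + 4)*(l^2 - 7*l + 12) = (l - 3)*(l - 1)*(l + 1)*(l + 4)*(l - 4)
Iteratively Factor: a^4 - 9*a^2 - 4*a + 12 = (a + 2)*(a^3 - 2*a^2 - 5*a + 6) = (a - 1)*(a + 2)*(a^2 - a - 6) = (a - 1)*(a + 2)^2*(a - 3)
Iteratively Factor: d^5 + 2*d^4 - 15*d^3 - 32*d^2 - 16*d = (d + 4)*(d^4 - 2*d^3 - 7*d^2 - 4*d) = (d + 1)*(d + 4)*(d^3 - 3*d^2 - 4*d) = d*(d + 1)*(d + 4)*(d^2 - 3*d - 4) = d*(d + 1)^2*(d + 4)*(d - 4)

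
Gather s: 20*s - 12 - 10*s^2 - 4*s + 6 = -10*s^2 + 16*s - 6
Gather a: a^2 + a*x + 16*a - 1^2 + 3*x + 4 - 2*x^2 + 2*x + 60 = a^2 + a*(x + 16) - 2*x^2 + 5*x + 63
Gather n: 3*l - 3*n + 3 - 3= 3*l - 3*n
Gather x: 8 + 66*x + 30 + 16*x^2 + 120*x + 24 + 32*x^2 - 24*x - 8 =48*x^2 + 162*x + 54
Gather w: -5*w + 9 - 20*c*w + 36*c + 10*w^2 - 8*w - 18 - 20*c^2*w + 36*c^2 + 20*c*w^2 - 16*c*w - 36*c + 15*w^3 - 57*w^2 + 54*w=36*c^2 + 15*w^3 + w^2*(20*c - 47) + w*(-20*c^2 - 36*c + 41) - 9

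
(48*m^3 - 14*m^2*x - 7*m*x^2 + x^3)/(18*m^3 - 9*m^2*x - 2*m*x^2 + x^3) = (-8*m + x)/(-3*m + x)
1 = 1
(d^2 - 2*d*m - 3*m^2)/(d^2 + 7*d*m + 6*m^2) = (d - 3*m)/(d + 6*m)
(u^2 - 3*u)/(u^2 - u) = (u - 3)/(u - 1)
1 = 1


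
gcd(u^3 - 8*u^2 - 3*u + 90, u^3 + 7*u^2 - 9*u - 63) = u + 3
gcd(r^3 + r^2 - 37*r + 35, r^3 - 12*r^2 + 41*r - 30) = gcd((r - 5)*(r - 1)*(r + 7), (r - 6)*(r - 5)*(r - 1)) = r^2 - 6*r + 5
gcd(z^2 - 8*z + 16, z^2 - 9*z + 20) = z - 4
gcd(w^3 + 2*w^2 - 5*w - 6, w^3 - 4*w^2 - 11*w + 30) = w^2 + w - 6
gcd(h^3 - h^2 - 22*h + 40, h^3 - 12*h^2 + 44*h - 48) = h^2 - 6*h + 8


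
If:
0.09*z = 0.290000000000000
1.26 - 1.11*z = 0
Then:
No Solution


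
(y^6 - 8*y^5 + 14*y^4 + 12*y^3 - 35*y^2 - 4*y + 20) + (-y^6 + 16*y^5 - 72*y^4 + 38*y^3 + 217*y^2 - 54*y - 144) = 8*y^5 - 58*y^4 + 50*y^3 + 182*y^2 - 58*y - 124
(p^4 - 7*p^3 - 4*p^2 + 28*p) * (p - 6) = p^5 - 13*p^4 + 38*p^3 + 52*p^2 - 168*p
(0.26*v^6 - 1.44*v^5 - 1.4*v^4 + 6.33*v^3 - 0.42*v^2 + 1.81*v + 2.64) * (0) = 0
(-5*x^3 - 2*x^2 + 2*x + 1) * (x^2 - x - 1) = -5*x^5 + 3*x^4 + 9*x^3 + x^2 - 3*x - 1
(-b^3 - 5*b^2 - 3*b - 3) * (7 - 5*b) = 5*b^4 + 18*b^3 - 20*b^2 - 6*b - 21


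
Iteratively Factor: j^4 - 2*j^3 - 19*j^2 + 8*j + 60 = (j - 2)*(j^3 - 19*j - 30) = (j - 2)*(j + 2)*(j^2 - 2*j - 15) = (j - 2)*(j + 2)*(j + 3)*(j - 5)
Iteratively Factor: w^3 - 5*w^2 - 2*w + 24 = (w - 4)*(w^2 - w - 6) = (w - 4)*(w + 2)*(w - 3)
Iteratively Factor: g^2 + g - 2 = (g + 2)*(g - 1)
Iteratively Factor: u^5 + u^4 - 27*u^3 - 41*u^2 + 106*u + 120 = (u - 5)*(u^4 + 6*u^3 + 3*u^2 - 26*u - 24) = (u - 5)*(u - 2)*(u^3 + 8*u^2 + 19*u + 12) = (u - 5)*(u - 2)*(u + 3)*(u^2 + 5*u + 4) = (u - 5)*(u - 2)*(u + 1)*(u + 3)*(u + 4)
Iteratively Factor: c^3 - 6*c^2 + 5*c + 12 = (c + 1)*(c^2 - 7*c + 12) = (c - 3)*(c + 1)*(c - 4)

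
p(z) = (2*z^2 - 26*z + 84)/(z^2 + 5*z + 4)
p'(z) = (-2*z - 5)*(2*z^2 - 26*z + 84)/(z^2 + 5*z + 4)^2 + (4*z - 26)/(z^2 + 5*z + 4)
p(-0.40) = 43.85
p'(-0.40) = -98.05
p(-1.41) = -117.37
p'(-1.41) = -211.16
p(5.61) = 0.02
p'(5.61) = -0.06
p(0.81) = 7.38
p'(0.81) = -8.23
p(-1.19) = -220.59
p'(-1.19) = -1024.88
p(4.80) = 0.10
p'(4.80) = -0.16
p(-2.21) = -69.82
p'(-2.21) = -2.61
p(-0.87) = 265.75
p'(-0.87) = -2201.59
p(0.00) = 21.00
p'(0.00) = -32.75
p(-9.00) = 12.00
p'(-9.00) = 2.35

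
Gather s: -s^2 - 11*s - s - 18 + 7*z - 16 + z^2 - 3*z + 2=-s^2 - 12*s + z^2 + 4*z - 32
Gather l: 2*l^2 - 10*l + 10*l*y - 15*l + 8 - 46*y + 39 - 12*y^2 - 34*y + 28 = 2*l^2 + l*(10*y - 25) - 12*y^2 - 80*y + 75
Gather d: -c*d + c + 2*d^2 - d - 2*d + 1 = c + 2*d^2 + d*(-c - 3) + 1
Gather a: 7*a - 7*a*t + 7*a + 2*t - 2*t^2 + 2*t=a*(14 - 7*t) - 2*t^2 + 4*t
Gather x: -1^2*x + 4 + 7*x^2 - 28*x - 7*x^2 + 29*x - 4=0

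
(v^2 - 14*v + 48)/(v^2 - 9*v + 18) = (v - 8)/(v - 3)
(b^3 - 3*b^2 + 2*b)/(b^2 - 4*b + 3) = b*(b - 2)/(b - 3)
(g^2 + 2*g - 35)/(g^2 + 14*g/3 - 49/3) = 3*(g - 5)/(3*g - 7)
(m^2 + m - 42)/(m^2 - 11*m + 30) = (m + 7)/(m - 5)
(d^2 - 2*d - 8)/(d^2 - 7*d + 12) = (d + 2)/(d - 3)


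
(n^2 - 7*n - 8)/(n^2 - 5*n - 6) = (n - 8)/(n - 6)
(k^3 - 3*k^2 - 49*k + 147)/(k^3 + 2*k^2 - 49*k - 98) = (k - 3)/(k + 2)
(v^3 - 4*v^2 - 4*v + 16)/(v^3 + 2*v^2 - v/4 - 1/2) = 4*(v^2 - 6*v + 8)/(4*v^2 - 1)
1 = 1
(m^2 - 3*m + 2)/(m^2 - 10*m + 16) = (m - 1)/(m - 8)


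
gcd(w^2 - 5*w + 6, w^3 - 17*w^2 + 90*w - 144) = w - 3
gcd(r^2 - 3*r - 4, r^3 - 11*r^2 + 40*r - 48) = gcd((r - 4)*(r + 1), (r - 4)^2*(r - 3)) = r - 4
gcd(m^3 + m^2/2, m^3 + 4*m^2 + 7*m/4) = m^2 + m/2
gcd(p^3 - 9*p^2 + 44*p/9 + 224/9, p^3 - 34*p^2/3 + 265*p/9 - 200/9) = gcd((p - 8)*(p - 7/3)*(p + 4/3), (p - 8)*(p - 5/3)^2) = p - 8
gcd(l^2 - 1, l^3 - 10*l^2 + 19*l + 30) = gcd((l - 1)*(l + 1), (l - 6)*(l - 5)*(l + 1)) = l + 1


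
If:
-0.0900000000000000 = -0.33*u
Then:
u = 0.27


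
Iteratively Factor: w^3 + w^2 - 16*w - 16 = (w + 1)*(w^2 - 16) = (w + 1)*(w + 4)*(w - 4)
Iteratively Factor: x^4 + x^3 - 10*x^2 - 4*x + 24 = (x + 3)*(x^3 - 2*x^2 - 4*x + 8) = (x + 2)*(x + 3)*(x^2 - 4*x + 4) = (x - 2)*(x + 2)*(x + 3)*(x - 2)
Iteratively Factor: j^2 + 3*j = (j)*(j + 3)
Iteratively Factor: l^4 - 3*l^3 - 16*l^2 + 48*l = (l)*(l^3 - 3*l^2 - 16*l + 48) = l*(l - 4)*(l^2 + l - 12) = l*(l - 4)*(l - 3)*(l + 4)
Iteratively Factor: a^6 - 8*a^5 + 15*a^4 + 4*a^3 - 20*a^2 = (a + 1)*(a^5 - 9*a^4 + 24*a^3 - 20*a^2) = a*(a + 1)*(a^4 - 9*a^3 + 24*a^2 - 20*a) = a*(a - 2)*(a + 1)*(a^3 - 7*a^2 + 10*a) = a^2*(a - 2)*(a + 1)*(a^2 - 7*a + 10) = a^2*(a - 5)*(a - 2)*(a + 1)*(a - 2)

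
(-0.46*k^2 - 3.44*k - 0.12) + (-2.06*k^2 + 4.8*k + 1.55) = -2.52*k^2 + 1.36*k + 1.43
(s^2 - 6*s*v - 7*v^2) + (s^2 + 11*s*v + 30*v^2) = 2*s^2 + 5*s*v + 23*v^2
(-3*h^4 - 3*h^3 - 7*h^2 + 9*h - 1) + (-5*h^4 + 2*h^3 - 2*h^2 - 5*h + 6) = -8*h^4 - h^3 - 9*h^2 + 4*h + 5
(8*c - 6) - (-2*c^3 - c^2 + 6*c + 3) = 2*c^3 + c^2 + 2*c - 9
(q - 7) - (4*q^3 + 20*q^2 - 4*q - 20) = -4*q^3 - 20*q^2 + 5*q + 13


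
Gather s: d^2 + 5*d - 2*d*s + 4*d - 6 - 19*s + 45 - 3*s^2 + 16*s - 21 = d^2 + 9*d - 3*s^2 + s*(-2*d - 3) + 18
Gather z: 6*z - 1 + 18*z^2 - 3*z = 18*z^2 + 3*z - 1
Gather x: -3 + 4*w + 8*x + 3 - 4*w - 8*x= 0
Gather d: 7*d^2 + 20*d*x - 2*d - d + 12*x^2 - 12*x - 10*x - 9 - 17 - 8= 7*d^2 + d*(20*x - 3) + 12*x^2 - 22*x - 34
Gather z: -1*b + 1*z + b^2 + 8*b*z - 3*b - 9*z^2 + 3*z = b^2 - 4*b - 9*z^2 + z*(8*b + 4)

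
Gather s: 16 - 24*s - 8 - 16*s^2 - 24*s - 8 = -16*s^2 - 48*s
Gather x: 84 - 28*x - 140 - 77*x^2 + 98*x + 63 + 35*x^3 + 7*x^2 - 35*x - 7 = 35*x^3 - 70*x^2 + 35*x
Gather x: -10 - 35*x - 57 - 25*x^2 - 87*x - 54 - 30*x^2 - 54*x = -55*x^2 - 176*x - 121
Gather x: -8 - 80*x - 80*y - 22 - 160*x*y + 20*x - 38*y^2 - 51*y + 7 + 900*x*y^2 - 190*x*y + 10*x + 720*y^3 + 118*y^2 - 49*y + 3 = x*(900*y^2 - 350*y - 50) + 720*y^3 + 80*y^2 - 180*y - 20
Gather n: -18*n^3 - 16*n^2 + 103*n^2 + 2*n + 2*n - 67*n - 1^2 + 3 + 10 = -18*n^3 + 87*n^2 - 63*n + 12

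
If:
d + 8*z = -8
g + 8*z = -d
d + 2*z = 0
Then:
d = 8/3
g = 8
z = -4/3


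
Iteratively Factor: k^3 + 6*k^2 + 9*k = (k)*(k^2 + 6*k + 9) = k*(k + 3)*(k + 3)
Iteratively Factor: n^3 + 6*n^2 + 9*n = (n + 3)*(n^2 + 3*n) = (n + 3)^2*(n)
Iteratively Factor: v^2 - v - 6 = (v + 2)*(v - 3)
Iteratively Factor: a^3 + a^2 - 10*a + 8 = (a - 1)*(a^2 + 2*a - 8) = (a - 2)*(a - 1)*(a + 4)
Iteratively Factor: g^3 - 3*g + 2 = (g + 2)*(g^2 - 2*g + 1) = (g - 1)*(g + 2)*(g - 1)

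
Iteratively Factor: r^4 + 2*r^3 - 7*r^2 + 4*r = (r - 1)*(r^3 + 3*r^2 - 4*r) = r*(r - 1)*(r^2 + 3*r - 4) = r*(r - 1)^2*(r + 4)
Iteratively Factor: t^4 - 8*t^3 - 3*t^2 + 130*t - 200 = (t - 5)*(t^3 - 3*t^2 - 18*t + 40) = (t - 5)*(t + 4)*(t^2 - 7*t + 10) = (t - 5)^2*(t + 4)*(t - 2)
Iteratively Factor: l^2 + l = (l)*(l + 1)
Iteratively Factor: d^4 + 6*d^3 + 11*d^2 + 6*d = (d)*(d^3 + 6*d^2 + 11*d + 6) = d*(d + 2)*(d^2 + 4*d + 3) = d*(d + 2)*(d + 3)*(d + 1)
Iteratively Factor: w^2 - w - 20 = (w + 4)*(w - 5)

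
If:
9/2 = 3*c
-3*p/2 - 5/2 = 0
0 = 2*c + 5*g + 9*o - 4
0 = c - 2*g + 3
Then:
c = 3/2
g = 9/4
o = -41/36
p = -5/3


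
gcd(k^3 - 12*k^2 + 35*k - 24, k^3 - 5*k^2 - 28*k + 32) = k^2 - 9*k + 8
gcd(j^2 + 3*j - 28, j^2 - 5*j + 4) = j - 4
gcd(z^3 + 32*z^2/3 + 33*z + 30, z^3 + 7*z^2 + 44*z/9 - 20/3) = z^2 + 23*z/3 + 10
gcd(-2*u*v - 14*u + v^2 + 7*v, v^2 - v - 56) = v + 7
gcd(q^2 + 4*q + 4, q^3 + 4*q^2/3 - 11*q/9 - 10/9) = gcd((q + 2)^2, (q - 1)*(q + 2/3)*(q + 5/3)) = 1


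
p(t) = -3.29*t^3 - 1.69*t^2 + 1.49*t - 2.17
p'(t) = -9.87*t^2 - 3.38*t + 1.49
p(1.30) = -10.32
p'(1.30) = -19.58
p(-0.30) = -2.68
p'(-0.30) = 1.62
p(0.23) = -1.96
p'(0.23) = 0.19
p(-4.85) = 326.19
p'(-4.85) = -214.28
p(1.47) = -14.08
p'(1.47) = -24.81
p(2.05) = -34.56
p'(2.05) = -46.92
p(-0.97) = -2.20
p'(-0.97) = -4.52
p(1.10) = -6.95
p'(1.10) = -14.17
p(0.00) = -2.17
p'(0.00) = 1.49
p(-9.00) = 2245.94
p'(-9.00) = -767.56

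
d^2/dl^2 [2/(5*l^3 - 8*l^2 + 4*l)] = 4*(l*(8 - 15*l)*(5*l^2 - 8*l + 4) + (15*l^2 - 16*l + 4)^2)/(l^3*(5*l^2 - 8*l + 4)^3)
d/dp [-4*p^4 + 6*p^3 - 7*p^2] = 2*p*(-8*p^2 + 9*p - 7)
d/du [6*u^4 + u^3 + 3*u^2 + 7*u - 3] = 24*u^3 + 3*u^2 + 6*u + 7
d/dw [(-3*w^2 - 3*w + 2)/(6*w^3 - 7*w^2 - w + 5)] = (18*w^4 + 36*w^3 - 54*w^2 - 2*w - 13)/(36*w^6 - 84*w^5 + 37*w^4 + 74*w^3 - 69*w^2 - 10*w + 25)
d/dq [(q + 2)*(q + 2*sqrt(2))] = 2*q + 2 + 2*sqrt(2)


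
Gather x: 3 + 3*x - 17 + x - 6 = 4*x - 20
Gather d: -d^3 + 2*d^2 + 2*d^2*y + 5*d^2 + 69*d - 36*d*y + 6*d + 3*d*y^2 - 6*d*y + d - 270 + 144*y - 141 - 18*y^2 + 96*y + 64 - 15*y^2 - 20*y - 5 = -d^3 + d^2*(2*y + 7) + d*(3*y^2 - 42*y + 76) - 33*y^2 + 220*y - 352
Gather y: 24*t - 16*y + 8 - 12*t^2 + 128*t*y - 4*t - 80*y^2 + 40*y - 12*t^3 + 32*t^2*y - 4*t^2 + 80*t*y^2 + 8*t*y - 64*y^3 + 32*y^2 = -12*t^3 - 16*t^2 + 20*t - 64*y^3 + y^2*(80*t - 48) + y*(32*t^2 + 136*t + 24) + 8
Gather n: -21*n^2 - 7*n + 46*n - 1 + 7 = -21*n^2 + 39*n + 6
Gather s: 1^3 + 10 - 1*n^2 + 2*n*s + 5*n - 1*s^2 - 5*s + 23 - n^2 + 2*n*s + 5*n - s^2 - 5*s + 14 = -2*n^2 + 10*n - 2*s^2 + s*(4*n - 10) + 48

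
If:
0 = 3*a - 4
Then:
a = 4/3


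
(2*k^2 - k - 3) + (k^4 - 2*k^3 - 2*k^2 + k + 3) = k^4 - 2*k^3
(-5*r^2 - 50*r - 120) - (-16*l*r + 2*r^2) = 16*l*r - 7*r^2 - 50*r - 120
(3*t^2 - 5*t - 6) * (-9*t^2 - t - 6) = -27*t^4 + 42*t^3 + 41*t^2 + 36*t + 36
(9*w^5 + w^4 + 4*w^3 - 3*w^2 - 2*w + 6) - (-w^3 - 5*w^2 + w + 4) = 9*w^5 + w^4 + 5*w^3 + 2*w^2 - 3*w + 2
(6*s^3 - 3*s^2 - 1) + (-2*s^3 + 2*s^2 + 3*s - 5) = 4*s^3 - s^2 + 3*s - 6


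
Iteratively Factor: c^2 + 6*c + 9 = (c + 3)*(c + 3)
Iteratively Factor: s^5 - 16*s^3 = (s + 4)*(s^4 - 4*s^3) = s*(s + 4)*(s^3 - 4*s^2) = s^2*(s + 4)*(s^2 - 4*s) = s^3*(s + 4)*(s - 4)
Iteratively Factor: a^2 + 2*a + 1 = (a + 1)*(a + 1)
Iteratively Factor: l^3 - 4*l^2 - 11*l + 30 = (l - 2)*(l^2 - 2*l - 15) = (l - 5)*(l - 2)*(l + 3)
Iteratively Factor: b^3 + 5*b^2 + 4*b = (b + 1)*(b^2 + 4*b) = b*(b + 1)*(b + 4)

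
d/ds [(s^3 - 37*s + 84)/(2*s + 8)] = (s^3 + 6*s^2 - 116)/(s^2 + 8*s + 16)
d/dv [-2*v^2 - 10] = -4*v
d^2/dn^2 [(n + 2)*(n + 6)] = 2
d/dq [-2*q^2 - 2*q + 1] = -4*q - 2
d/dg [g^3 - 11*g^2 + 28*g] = 3*g^2 - 22*g + 28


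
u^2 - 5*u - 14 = (u - 7)*(u + 2)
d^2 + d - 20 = (d - 4)*(d + 5)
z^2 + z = z*(z + 1)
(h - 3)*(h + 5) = h^2 + 2*h - 15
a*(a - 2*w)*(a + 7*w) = a^3 + 5*a^2*w - 14*a*w^2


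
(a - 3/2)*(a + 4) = a^2 + 5*a/2 - 6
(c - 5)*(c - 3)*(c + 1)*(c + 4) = c^4 - 3*c^3 - 21*c^2 + 43*c + 60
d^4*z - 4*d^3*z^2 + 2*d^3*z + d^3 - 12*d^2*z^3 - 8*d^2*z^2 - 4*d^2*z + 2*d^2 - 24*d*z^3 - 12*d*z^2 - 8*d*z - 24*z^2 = (d + 2)*(d - 6*z)*(d + 2*z)*(d*z + 1)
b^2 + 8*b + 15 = (b + 3)*(b + 5)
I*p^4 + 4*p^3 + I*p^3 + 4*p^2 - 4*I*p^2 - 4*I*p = p*(p - 2*I)^2*(I*p + I)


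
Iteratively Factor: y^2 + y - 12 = (y - 3)*(y + 4)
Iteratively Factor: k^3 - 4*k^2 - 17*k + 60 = (k - 5)*(k^2 + k - 12) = (k - 5)*(k - 3)*(k + 4)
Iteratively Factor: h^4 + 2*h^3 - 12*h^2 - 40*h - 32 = (h - 4)*(h^3 + 6*h^2 + 12*h + 8) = (h - 4)*(h + 2)*(h^2 + 4*h + 4) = (h - 4)*(h + 2)^2*(h + 2)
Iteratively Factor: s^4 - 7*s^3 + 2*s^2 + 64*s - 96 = (s - 2)*(s^3 - 5*s^2 - 8*s + 48) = (s - 4)*(s - 2)*(s^2 - s - 12) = (s - 4)*(s - 2)*(s + 3)*(s - 4)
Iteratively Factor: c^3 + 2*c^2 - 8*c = (c)*(c^2 + 2*c - 8) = c*(c - 2)*(c + 4)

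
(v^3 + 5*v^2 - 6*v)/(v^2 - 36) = v*(v - 1)/(v - 6)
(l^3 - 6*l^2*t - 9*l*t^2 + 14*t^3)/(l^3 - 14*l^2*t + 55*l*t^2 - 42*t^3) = (-l - 2*t)/(-l + 6*t)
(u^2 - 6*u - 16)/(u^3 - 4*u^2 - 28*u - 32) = 1/(u + 2)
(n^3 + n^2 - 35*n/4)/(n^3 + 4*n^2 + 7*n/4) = (2*n - 5)/(2*n + 1)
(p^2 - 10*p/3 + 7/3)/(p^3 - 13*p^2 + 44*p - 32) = (p - 7/3)/(p^2 - 12*p + 32)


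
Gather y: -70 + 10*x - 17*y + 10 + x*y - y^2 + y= 10*x - y^2 + y*(x - 16) - 60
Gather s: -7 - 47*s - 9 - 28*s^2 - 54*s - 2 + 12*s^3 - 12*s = 12*s^3 - 28*s^2 - 113*s - 18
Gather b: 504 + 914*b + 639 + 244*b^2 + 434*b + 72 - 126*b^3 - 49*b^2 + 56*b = -126*b^3 + 195*b^2 + 1404*b + 1215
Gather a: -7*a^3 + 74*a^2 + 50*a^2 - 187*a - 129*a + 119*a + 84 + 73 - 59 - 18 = -7*a^3 + 124*a^2 - 197*a + 80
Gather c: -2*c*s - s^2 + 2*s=-2*c*s - s^2 + 2*s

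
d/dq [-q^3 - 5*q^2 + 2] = q*(-3*q - 10)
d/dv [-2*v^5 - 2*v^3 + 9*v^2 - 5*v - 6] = -10*v^4 - 6*v^2 + 18*v - 5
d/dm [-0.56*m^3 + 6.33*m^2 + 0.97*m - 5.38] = -1.68*m^2 + 12.66*m + 0.97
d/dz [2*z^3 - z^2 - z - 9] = 6*z^2 - 2*z - 1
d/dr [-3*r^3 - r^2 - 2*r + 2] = -9*r^2 - 2*r - 2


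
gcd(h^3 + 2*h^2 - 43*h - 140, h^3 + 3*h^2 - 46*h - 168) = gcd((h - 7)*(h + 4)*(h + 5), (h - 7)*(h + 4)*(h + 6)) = h^2 - 3*h - 28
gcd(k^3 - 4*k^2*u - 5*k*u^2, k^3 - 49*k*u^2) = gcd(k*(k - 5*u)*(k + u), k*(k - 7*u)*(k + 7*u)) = k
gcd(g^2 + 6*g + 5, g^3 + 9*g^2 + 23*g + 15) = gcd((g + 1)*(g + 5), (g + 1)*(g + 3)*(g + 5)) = g^2 + 6*g + 5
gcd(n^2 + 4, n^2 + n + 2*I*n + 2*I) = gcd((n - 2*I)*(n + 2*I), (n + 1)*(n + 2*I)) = n + 2*I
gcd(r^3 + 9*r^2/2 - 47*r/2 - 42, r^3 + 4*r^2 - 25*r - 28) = r^2 + 3*r - 28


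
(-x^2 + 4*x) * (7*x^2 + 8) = -7*x^4 + 28*x^3 - 8*x^2 + 32*x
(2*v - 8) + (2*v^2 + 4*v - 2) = 2*v^2 + 6*v - 10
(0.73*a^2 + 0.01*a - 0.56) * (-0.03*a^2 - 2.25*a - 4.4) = -0.0219*a^4 - 1.6428*a^3 - 3.2177*a^2 + 1.216*a + 2.464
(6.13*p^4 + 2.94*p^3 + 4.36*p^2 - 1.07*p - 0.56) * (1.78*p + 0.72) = 10.9114*p^5 + 9.6468*p^4 + 9.8776*p^3 + 1.2346*p^2 - 1.7672*p - 0.4032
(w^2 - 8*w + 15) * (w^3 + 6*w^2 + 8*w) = w^5 - 2*w^4 - 25*w^3 + 26*w^2 + 120*w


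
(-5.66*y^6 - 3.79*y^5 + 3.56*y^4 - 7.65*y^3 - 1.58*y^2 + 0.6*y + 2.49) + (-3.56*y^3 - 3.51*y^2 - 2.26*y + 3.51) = -5.66*y^6 - 3.79*y^5 + 3.56*y^4 - 11.21*y^3 - 5.09*y^2 - 1.66*y + 6.0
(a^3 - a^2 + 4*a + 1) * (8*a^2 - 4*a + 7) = 8*a^5 - 12*a^4 + 43*a^3 - 15*a^2 + 24*a + 7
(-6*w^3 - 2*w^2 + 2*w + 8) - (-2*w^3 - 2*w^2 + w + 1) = -4*w^3 + w + 7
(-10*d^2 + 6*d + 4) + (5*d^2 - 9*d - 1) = -5*d^2 - 3*d + 3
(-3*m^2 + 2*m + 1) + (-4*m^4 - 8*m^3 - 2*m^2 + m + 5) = -4*m^4 - 8*m^3 - 5*m^2 + 3*m + 6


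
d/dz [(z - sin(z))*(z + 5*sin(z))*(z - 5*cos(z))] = (z - sin(z))*(z + 5*sin(z))*(5*sin(z) + 1) + (z - sin(z))*(z - 5*cos(z))*(5*cos(z) + 1) - (z + 5*sin(z))*(z - 5*cos(z))*(cos(z) - 1)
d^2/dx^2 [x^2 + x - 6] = 2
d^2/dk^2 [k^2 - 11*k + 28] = 2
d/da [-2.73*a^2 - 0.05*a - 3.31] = -5.46*a - 0.05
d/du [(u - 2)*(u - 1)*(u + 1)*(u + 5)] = 4*u^3 + 9*u^2 - 22*u - 3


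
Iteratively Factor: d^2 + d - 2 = (d + 2)*(d - 1)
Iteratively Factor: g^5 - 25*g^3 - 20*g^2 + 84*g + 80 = (g + 1)*(g^4 - g^3 - 24*g^2 + 4*g + 80) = (g + 1)*(g + 2)*(g^3 - 3*g^2 - 18*g + 40) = (g + 1)*(g + 2)*(g + 4)*(g^2 - 7*g + 10) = (g - 2)*(g + 1)*(g + 2)*(g + 4)*(g - 5)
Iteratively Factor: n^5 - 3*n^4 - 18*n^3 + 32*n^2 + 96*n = (n - 4)*(n^4 + n^3 - 14*n^2 - 24*n) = n*(n - 4)*(n^3 + n^2 - 14*n - 24) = n*(n - 4)*(n + 2)*(n^2 - n - 12) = n*(n - 4)^2*(n + 2)*(n + 3)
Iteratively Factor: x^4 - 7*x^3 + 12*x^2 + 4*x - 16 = (x - 2)*(x^3 - 5*x^2 + 2*x + 8) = (x - 4)*(x - 2)*(x^2 - x - 2) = (x - 4)*(x - 2)^2*(x + 1)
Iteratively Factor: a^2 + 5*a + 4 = (a + 4)*(a + 1)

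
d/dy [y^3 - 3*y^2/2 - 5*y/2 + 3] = 3*y^2 - 3*y - 5/2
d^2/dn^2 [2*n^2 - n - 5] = 4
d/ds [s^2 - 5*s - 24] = 2*s - 5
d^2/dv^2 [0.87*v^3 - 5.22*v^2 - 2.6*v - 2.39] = 5.22*v - 10.44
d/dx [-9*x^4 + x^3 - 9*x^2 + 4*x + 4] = -36*x^3 + 3*x^2 - 18*x + 4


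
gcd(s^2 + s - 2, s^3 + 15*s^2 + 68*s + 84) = s + 2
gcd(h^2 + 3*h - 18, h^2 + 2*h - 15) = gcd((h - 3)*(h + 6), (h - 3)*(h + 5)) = h - 3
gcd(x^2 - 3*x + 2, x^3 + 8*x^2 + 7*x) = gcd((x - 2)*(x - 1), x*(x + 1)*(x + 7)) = 1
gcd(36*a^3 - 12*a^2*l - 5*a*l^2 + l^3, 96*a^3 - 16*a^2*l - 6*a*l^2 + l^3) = 6*a - l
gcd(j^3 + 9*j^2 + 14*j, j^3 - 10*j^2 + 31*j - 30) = 1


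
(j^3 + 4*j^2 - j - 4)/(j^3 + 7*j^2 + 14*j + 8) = (j - 1)/(j + 2)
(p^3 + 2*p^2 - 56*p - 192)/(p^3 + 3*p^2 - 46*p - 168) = (p - 8)/(p - 7)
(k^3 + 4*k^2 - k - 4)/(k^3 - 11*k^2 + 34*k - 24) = (k^2 + 5*k + 4)/(k^2 - 10*k + 24)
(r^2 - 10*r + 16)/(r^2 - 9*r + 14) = (r - 8)/(r - 7)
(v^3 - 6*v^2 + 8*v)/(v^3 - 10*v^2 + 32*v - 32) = v/(v - 4)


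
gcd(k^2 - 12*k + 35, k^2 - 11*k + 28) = k - 7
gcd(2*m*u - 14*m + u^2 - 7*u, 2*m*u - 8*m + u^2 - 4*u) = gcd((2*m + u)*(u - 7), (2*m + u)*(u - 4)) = 2*m + u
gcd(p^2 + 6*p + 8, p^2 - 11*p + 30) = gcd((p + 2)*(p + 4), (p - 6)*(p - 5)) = 1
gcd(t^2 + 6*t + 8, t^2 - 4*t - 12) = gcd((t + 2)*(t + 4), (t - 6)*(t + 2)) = t + 2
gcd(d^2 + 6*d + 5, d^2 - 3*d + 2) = 1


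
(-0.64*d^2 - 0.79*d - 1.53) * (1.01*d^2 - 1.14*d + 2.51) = -0.6464*d^4 - 0.0683000000000001*d^3 - 2.2511*d^2 - 0.2387*d - 3.8403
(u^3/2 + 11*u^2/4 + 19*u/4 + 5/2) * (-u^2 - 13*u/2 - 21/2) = -u^5/2 - 6*u^4 - 223*u^3/8 - 249*u^2/4 - 529*u/8 - 105/4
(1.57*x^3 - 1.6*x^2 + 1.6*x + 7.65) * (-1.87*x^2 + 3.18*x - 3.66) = -2.9359*x^5 + 7.9846*x^4 - 13.8262*x^3 - 3.3615*x^2 + 18.471*x - 27.999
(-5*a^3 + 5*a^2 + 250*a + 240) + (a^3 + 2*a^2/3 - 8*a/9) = -4*a^3 + 17*a^2/3 + 2242*a/9 + 240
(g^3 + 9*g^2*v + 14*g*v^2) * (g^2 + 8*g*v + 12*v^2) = g^5 + 17*g^4*v + 98*g^3*v^2 + 220*g^2*v^3 + 168*g*v^4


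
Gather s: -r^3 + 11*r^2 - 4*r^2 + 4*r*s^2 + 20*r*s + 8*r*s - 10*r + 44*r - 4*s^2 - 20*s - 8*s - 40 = -r^3 + 7*r^2 + 34*r + s^2*(4*r - 4) + s*(28*r - 28) - 40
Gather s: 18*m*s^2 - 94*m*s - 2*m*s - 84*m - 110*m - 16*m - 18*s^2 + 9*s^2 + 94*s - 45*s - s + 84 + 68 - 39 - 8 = -210*m + s^2*(18*m - 9) + s*(48 - 96*m) + 105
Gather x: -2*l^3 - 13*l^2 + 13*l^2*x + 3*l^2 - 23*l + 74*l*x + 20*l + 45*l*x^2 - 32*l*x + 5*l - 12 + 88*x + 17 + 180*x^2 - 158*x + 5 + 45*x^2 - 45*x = -2*l^3 - 10*l^2 + 2*l + x^2*(45*l + 225) + x*(13*l^2 + 42*l - 115) + 10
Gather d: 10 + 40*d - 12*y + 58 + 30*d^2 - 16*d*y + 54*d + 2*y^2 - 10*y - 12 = 30*d^2 + d*(94 - 16*y) + 2*y^2 - 22*y + 56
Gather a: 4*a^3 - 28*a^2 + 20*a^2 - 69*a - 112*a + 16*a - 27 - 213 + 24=4*a^3 - 8*a^2 - 165*a - 216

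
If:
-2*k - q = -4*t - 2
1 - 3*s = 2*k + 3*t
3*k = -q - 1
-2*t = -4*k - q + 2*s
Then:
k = 5/7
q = -22/7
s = 11/14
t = -13/14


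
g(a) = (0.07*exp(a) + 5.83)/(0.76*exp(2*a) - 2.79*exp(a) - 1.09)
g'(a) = (0.07*exp(a) + 5.83)*(-1.52*exp(2*a) + 2.79*exp(a))/(0.76*exp(2*a) - 2.79*exp(a) - 1.09)^2 + 0.07*exp(a)/(0.76*exp(2*a) - 2.79*exp(a) - 1.09)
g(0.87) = -1.75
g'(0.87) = -1.07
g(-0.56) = -2.41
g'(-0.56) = 1.07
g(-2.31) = -4.29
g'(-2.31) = 0.82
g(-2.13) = -4.14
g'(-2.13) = 0.90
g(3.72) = 0.01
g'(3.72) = -0.01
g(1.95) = 0.38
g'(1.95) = -1.21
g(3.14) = 0.02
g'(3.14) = -0.04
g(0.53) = -1.64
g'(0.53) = 0.13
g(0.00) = -1.89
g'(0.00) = 0.75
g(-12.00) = -5.35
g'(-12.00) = 0.00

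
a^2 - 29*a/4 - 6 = (a - 8)*(a + 3/4)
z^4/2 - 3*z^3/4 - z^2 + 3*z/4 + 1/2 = (z/2 + 1/4)*(z - 2)*(z - 1)*(z + 1)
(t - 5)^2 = t^2 - 10*t + 25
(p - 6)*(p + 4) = p^2 - 2*p - 24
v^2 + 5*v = v*(v + 5)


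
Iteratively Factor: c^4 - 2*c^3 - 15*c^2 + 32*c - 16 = (c - 4)*(c^3 + 2*c^2 - 7*c + 4) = (c - 4)*(c + 4)*(c^2 - 2*c + 1) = (c - 4)*(c - 1)*(c + 4)*(c - 1)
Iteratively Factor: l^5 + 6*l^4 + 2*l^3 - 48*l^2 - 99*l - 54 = (l + 3)*(l^4 + 3*l^3 - 7*l^2 - 27*l - 18) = (l - 3)*(l + 3)*(l^3 + 6*l^2 + 11*l + 6) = (l - 3)*(l + 2)*(l + 3)*(l^2 + 4*l + 3) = (l - 3)*(l + 1)*(l + 2)*(l + 3)*(l + 3)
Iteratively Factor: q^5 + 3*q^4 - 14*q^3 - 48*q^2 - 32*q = (q - 4)*(q^4 + 7*q^3 + 14*q^2 + 8*q) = (q - 4)*(q + 4)*(q^3 + 3*q^2 + 2*q) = (q - 4)*(q + 2)*(q + 4)*(q^2 + q) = q*(q - 4)*(q + 2)*(q + 4)*(q + 1)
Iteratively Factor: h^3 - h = (h + 1)*(h^2 - h) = (h - 1)*(h + 1)*(h)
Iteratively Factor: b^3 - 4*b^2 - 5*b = (b + 1)*(b^2 - 5*b) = (b - 5)*(b + 1)*(b)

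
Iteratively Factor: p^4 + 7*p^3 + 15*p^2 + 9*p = (p + 1)*(p^3 + 6*p^2 + 9*p) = (p + 1)*(p + 3)*(p^2 + 3*p) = (p + 1)*(p + 3)^2*(p)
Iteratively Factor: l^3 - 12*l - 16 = (l + 2)*(l^2 - 2*l - 8) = (l + 2)^2*(l - 4)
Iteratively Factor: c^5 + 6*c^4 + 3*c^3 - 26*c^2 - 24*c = (c + 4)*(c^4 + 2*c^3 - 5*c^2 - 6*c) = c*(c + 4)*(c^3 + 2*c^2 - 5*c - 6) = c*(c + 1)*(c + 4)*(c^2 + c - 6) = c*(c + 1)*(c + 3)*(c + 4)*(c - 2)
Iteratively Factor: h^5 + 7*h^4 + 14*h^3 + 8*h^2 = (h)*(h^4 + 7*h^3 + 14*h^2 + 8*h) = h*(h + 4)*(h^3 + 3*h^2 + 2*h) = h*(h + 2)*(h + 4)*(h^2 + h) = h^2*(h + 2)*(h + 4)*(h + 1)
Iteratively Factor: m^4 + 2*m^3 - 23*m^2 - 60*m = (m - 5)*(m^3 + 7*m^2 + 12*m) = m*(m - 5)*(m^2 + 7*m + 12) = m*(m - 5)*(m + 3)*(m + 4)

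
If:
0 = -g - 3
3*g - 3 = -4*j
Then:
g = -3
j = 3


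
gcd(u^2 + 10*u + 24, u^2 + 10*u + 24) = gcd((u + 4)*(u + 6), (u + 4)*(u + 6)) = u^2 + 10*u + 24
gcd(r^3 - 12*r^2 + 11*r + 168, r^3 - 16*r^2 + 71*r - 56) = r^2 - 15*r + 56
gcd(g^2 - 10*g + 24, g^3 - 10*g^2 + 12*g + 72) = g - 6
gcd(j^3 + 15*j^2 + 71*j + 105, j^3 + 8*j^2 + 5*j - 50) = j + 5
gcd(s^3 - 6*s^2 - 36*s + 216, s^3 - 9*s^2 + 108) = s^2 - 12*s + 36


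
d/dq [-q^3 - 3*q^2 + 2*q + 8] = -3*q^2 - 6*q + 2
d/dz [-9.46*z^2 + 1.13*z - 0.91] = 1.13 - 18.92*z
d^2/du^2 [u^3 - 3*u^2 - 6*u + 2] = 6*u - 6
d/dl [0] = 0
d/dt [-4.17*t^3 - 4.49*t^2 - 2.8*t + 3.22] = -12.51*t^2 - 8.98*t - 2.8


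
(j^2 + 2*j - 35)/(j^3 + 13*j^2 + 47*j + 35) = (j - 5)/(j^2 + 6*j + 5)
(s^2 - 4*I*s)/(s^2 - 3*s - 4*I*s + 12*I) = s/(s - 3)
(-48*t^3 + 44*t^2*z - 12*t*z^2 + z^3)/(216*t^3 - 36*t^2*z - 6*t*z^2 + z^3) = (8*t^2 - 6*t*z + z^2)/(-36*t^2 + z^2)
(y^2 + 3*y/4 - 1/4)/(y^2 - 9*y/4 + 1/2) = (y + 1)/(y - 2)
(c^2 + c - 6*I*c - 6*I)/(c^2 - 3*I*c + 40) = (c^2 + c - 6*I*c - 6*I)/(c^2 - 3*I*c + 40)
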